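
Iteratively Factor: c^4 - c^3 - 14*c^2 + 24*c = (c - 2)*(c^3 + c^2 - 12*c) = c*(c - 2)*(c^2 + c - 12) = c*(c - 2)*(c + 4)*(c - 3)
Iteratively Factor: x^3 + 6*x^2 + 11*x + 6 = (x + 1)*(x^2 + 5*x + 6) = (x + 1)*(x + 3)*(x + 2)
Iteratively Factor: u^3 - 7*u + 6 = (u - 2)*(u^2 + 2*u - 3) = (u - 2)*(u + 3)*(u - 1)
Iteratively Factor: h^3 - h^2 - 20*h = (h)*(h^2 - h - 20) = h*(h + 4)*(h - 5)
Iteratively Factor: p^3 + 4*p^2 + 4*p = (p)*(p^2 + 4*p + 4) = p*(p + 2)*(p + 2)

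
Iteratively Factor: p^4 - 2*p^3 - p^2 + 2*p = (p)*(p^3 - 2*p^2 - p + 2) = p*(p - 1)*(p^2 - p - 2) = p*(p - 1)*(p + 1)*(p - 2)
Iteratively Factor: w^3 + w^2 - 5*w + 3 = (w - 1)*(w^2 + 2*w - 3) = (w - 1)^2*(w + 3)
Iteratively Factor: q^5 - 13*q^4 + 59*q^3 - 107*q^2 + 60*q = (q - 1)*(q^4 - 12*q^3 + 47*q^2 - 60*q) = (q - 3)*(q - 1)*(q^3 - 9*q^2 + 20*q) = (q - 5)*(q - 3)*(q - 1)*(q^2 - 4*q) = q*(q - 5)*(q - 3)*(q - 1)*(q - 4)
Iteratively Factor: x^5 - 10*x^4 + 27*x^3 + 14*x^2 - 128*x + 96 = (x - 1)*(x^4 - 9*x^3 + 18*x^2 + 32*x - 96) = (x - 4)*(x - 1)*(x^3 - 5*x^2 - 2*x + 24) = (x - 4)*(x - 1)*(x + 2)*(x^2 - 7*x + 12) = (x - 4)*(x - 3)*(x - 1)*(x + 2)*(x - 4)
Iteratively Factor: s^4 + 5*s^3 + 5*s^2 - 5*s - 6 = (s + 2)*(s^3 + 3*s^2 - s - 3) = (s - 1)*(s + 2)*(s^2 + 4*s + 3) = (s - 1)*(s + 2)*(s + 3)*(s + 1)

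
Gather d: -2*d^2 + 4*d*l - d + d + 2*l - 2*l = -2*d^2 + 4*d*l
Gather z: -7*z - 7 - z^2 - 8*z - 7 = -z^2 - 15*z - 14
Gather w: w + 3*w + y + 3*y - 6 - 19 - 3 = 4*w + 4*y - 28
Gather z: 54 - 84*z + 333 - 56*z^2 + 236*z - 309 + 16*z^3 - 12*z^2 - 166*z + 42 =16*z^3 - 68*z^2 - 14*z + 120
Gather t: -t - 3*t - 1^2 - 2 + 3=-4*t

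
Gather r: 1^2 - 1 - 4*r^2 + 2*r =-4*r^2 + 2*r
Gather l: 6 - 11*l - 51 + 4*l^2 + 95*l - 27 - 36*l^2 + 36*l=-32*l^2 + 120*l - 72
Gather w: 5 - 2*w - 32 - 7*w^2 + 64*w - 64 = -7*w^2 + 62*w - 91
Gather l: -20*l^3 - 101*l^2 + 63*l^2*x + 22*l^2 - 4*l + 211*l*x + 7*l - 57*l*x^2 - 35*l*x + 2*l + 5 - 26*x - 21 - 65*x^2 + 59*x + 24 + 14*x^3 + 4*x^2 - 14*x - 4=-20*l^3 + l^2*(63*x - 79) + l*(-57*x^2 + 176*x + 5) + 14*x^3 - 61*x^2 + 19*x + 4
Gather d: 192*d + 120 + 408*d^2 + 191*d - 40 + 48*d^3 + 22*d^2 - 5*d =48*d^3 + 430*d^2 + 378*d + 80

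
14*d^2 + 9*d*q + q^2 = (2*d + q)*(7*d + q)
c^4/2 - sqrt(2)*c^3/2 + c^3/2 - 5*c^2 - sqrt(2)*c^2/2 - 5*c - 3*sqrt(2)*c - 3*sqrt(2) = (c/2 + sqrt(2)/2)*(c + 1)*(c - 3*sqrt(2))*(c + sqrt(2))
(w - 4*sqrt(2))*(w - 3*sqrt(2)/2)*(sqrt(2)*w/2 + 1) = sqrt(2)*w^3/2 - 9*w^2/2 + sqrt(2)*w/2 + 12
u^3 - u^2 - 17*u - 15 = (u - 5)*(u + 1)*(u + 3)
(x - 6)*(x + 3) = x^2 - 3*x - 18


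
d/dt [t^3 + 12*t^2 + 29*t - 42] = 3*t^2 + 24*t + 29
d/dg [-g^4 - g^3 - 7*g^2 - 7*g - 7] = -4*g^3 - 3*g^2 - 14*g - 7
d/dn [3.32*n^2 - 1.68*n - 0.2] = 6.64*n - 1.68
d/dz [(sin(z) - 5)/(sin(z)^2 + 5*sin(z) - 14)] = (-sin(z)^2 + 10*sin(z) + 11)*cos(z)/(sin(z)^2 + 5*sin(z) - 14)^2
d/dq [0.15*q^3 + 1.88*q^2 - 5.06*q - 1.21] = 0.45*q^2 + 3.76*q - 5.06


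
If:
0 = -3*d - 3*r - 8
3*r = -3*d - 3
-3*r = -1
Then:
No Solution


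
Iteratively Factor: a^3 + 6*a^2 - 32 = (a + 4)*(a^2 + 2*a - 8) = (a + 4)^2*(a - 2)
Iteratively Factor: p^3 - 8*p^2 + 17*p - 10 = (p - 2)*(p^2 - 6*p + 5) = (p - 5)*(p - 2)*(p - 1)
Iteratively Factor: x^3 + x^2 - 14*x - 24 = (x + 3)*(x^2 - 2*x - 8) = (x + 2)*(x + 3)*(x - 4)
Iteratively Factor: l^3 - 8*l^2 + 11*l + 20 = (l + 1)*(l^2 - 9*l + 20) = (l - 5)*(l + 1)*(l - 4)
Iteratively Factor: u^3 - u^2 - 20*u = (u + 4)*(u^2 - 5*u) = (u - 5)*(u + 4)*(u)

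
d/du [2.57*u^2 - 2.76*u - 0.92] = 5.14*u - 2.76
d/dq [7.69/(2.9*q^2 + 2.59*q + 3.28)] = (-44.602*q - 19.9171)/(2.9*q^2 + 2.59*q + 3.28)^2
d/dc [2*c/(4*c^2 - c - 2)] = 2*(4*c^2 - c*(8*c - 1) - c - 2)/(-4*c^2 + c + 2)^2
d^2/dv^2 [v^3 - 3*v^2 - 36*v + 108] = 6*v - 6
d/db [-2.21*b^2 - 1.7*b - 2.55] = -4.42*b - 1.7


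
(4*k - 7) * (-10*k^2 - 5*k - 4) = -40*k^3 + 50*k^2 + 19*k + 28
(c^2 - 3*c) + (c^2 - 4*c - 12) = 2*c^2 - 7*c - 12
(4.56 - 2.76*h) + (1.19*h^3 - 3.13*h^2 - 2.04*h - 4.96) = 1.19*h^3 - 3.13*h^2 - 4.8*h - 0.4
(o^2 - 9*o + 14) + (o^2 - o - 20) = 2*o^2 - 10*o - 6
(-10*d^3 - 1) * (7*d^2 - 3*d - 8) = -70*d^5 + 30*d^4 + 80*d^3 - 7*d^2 + 3*d + 8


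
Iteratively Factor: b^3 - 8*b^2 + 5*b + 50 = (b - 5)*(b^2 - 3*b - 10) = (b - 5)*(b + 2)*(b - 5)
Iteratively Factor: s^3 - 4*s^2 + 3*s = (s - 3)*(s^2 - s) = s*(s - 3)*(s - 1)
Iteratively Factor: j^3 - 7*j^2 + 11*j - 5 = (j - 1)*(j^2 - 6*j + 5) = (j - 1)^2*(j - 5)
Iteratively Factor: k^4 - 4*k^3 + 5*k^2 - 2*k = (k)*(k^3 - 4*k^2 + 5*k - 2) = k*(k - 1)*(k^2 - 3*k + 2) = k*(k - 1)^2*(k - 2)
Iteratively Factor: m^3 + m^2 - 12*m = (m)*(m^2 + m - 12) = m*(m - 3)*(m + 4)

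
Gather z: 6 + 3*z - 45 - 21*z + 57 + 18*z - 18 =0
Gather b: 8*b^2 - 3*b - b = 8*b^2 - 4*b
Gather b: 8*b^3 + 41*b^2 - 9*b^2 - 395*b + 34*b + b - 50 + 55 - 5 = 8*b^3 + 32*b^2 - 360*b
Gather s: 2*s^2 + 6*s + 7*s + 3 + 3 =2*s^2 + 13*s + 6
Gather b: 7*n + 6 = 7*n + 6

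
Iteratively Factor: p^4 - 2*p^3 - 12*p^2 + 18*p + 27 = (p + 1)*(p^3 - 3*p^2 - 9*p + 27) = (p - 3)*(p + 1)*(p^2 - 9) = (p - 3)*(p + 1)*(p + 3)*(p - 3)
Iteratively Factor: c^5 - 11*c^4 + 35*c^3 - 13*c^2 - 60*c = (c + 1)*(c^4 - 12*c^3 + 47*c^2 - 60*c) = (c - 5)*(c + 1)*(c^3 - 7*c^2 + 12*c) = (c - 5)*(c - 4)*(c + 1)*(c^2 - 3*c) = (c - 5)*(c - 4)*(c - 3)*(c + 1)*(c)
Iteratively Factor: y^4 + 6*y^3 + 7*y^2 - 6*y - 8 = (y - 1)*(y^3 + 7*y^2 + 14*y + 8) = (y - 1)*(y + 2)*(y^2 + 5*y + 4) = (y - 1)*(y + 1)*(y + 2)*(y + 4)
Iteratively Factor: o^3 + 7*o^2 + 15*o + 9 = (o + 1)*(o^2 + 6*o + 9) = (o + 1)*(o + 3)*(o + 3)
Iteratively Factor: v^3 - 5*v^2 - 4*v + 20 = (v - 2)*(v^2 - 3*v - 10) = (v - 5)*(v - 2)*(v + 2)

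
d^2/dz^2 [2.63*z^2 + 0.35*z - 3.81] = 5.26000000000000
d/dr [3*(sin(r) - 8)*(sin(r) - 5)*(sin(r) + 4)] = 9*(sin(r)^2 - 6*sin(r) - 4)*cos(r)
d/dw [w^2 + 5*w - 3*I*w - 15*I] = 2*w + 5 - 3*I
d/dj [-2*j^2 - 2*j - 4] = -4*j - 2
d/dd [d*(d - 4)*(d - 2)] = 3*d^2 - 12*d + 8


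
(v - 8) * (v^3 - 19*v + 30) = v^4 - 8*v^3 - 19*v^2 + 182*v - 240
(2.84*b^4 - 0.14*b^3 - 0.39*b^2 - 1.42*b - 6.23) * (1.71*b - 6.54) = 4.8564*b^5 - 18.813*b^4 + 0.2487*b^3 + 0.1224*b^2 - 1.3665*b + 40.7442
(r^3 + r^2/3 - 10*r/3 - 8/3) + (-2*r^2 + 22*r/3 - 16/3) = r^3 - 5*r^2/3 + 4*r - 8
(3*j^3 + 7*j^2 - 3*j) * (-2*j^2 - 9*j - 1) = -6*j^5 - 41*j^4 - 60*j^3 + 20*j^2 + 3*j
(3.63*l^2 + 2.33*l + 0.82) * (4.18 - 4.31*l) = -15.6453*l^3 + 5.1311*l^2 + 6.2052*l + 3.4276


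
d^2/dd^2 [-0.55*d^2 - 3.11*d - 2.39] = -1.10000000000000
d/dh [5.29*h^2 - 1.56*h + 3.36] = 10.58*h - 1.56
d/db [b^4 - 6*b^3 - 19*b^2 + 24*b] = 4*b^3 - 18*b^2 - 38*b + 24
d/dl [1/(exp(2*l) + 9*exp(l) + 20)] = (-2*exp(l) - 9)*exp(l)/(exp(2*l) + 9*exp(l) + 20)^2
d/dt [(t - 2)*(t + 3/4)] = 2*t - 5/4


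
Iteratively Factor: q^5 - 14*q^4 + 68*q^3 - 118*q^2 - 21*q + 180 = (q - 3)*(q^4 - 11*q^3 + 35*q^2 - 13*q - 60) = (q - 3)*(q + 1)*(q^3 - 12*q^2 + 47*q - 60) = (q - 3)^2*(q + 1)*(q^2 - 9*q + 20) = (q - 5)*(q - 3)^2*(q + 1)*(q - 4)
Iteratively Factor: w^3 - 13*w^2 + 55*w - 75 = (w - 3)*(w^2 - 10*w + 25) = (w - 5)*(w - 3)*(w - 5)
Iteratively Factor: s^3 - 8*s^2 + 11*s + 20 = (s - 5)*(s^2 - 3*s - 4) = (s - 5)*(s + 1)*(s - 4)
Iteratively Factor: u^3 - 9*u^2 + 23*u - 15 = (u - 5)*(u^2 - 4*u + 3) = (u - 5)*(u - 3)*(u - 1)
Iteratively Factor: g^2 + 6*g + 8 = (g + 4)*(g + 2)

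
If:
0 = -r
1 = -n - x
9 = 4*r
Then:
No Solution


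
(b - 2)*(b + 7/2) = b^2 + 3*b/2 - 7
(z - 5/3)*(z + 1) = z^2 - 2*z/3 - 5/3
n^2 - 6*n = n*(n - 6)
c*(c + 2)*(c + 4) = c^3 + 6*c^2 + 8*c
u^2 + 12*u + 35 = (u + 5)*(u + 7)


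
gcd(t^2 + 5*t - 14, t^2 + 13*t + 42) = t + 7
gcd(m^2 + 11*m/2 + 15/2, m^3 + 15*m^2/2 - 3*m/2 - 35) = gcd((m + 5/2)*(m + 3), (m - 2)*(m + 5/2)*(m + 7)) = m + 5/2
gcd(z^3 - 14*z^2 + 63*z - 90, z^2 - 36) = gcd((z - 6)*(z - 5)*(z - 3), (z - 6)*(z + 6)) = z - 6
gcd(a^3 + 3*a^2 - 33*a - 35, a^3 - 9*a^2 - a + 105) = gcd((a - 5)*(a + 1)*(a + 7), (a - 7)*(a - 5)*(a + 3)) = a - 5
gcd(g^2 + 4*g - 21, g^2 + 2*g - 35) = g + 7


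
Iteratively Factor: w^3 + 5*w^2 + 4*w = (w + 4)*(w^2 + w) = w*(w + 4)*(w + 1)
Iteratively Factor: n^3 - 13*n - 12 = (n + 1)*(n^2 - n - 12) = (n - 4)*(n + 1)*(n + 3)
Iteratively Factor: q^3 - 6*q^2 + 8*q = (q - 4)*(q^2 - 2*q) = q*(q - 4)*(q - 2)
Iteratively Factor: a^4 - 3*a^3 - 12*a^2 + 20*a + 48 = (a + 2)*(a^3 - 5*a^2 - 2*a + 24) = (a + 2)^2*(a^2 - 7*a + 12) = (a - 3)*(a + 2)^2*(a - 4)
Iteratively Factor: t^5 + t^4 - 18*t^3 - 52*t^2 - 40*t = (t)*(t^4 + t^3 - 18*t^2 - 52*t - 40) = t*(t - 5)*(t^3 + 6*t^2 + 12*t + 8) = t*(t - 5)*(t + 2)*(t^2 + 4*t + 4) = t*(t - 5)*(t + 2)^2*(t + 2)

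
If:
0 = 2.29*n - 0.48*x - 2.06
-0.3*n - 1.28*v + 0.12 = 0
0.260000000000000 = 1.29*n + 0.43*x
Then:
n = 0.63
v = -0.05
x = -1.29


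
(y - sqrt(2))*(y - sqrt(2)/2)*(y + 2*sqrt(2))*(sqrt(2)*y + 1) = sqrt(2)*y^4 + 2*y^3 - 9*sqrt(2)*y^2/2 - y + 2*sqrt(2)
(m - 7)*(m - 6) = m^2 - 13*m + 42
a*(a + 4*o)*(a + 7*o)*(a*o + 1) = a^4*o + 11*a^3*o^2 + a^3 + 28*a^2*o^3 + 11*a^2*o + 28*a*o^2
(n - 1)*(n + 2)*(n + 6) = n^3 + 7*n^2 + 4*n - 12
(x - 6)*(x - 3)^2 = x^3 - 12*x^2 + 45*x - 54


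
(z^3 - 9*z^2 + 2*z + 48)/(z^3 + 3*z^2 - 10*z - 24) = (z - 8)/(z + 4)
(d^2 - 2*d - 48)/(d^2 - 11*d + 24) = (d + 6)/(d - 3)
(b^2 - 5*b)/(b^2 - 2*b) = (b - 5)/(b - 2)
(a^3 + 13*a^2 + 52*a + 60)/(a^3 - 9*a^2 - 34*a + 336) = (a^2 + 7*a + 10)/(a^2 - 15*a + 56)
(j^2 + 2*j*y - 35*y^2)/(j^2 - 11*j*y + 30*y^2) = (-j - 7*y)/(-j + 6*y)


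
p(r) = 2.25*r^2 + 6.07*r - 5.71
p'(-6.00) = -20.93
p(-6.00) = 38.87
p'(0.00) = 6.07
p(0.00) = -5.71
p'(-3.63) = -10.26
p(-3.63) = 1.90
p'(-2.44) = -4.91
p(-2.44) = -7.13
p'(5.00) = 28.57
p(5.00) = 80.89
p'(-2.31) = -4.32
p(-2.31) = -7.73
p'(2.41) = 16.92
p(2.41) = 21.99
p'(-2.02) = -3.02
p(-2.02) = -8.79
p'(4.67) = 27.08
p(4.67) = 71.71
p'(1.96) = 14.89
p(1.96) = 14.83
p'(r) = 4.5*r + 6.07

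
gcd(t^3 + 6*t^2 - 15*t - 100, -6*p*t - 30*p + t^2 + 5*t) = t + 5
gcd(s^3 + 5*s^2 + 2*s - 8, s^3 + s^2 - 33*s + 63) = 1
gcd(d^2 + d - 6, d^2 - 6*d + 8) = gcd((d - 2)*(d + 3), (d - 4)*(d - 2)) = d - 2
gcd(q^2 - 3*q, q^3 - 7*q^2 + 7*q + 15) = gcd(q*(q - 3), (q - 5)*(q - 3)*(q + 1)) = q - 3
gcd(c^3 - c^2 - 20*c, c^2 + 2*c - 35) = c - 5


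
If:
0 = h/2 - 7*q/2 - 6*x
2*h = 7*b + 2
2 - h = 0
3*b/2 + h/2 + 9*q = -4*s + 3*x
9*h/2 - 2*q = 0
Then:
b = 2/7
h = 2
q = 9/2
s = -2761/224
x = -59/24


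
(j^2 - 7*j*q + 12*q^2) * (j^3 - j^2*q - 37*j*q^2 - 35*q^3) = j^5 - 8*j^4*q - 18*j^3*q^2 + 212*j^2*q^3 - 199*j*q^4 - 420*q^5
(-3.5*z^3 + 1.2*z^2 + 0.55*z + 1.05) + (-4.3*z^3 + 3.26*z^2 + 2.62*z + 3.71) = -7.8*z^3 + 4.46*z^2 + 3.17*z + 4.76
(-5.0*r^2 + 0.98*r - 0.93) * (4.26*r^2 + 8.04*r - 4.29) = -21.3*r^4 - 36.0252*r^3 + 25.3674*r^2 - 11.6814*r + 3.9897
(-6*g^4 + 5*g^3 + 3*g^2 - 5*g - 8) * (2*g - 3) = -12*g^5 + 28*g^4 - 9*g^3 - 19*g^2 - g + 24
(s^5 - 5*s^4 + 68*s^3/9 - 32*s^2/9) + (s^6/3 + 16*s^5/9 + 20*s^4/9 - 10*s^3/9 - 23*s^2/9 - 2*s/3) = s^6/3 + 25*s^5/9 - 25*s^4/9 + 58*s^3/9 - 55*s^2/9 - 2*s/3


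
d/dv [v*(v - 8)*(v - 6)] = 3*v^2 - 28*v + 48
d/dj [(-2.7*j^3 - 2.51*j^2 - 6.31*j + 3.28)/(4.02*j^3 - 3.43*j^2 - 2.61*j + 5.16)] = (-7.105427357601e-15*j^5 + 19.3512*j^4 + 64.8264*j^3 - 96.445*j^2 - 3.4024*j - 23.9988)/(16.1604*j^6 - 27.5772*j^5 - 9.2195*j^4 + 59.391*j^3 - 28.5855*j^2 - 26.9352*j + 26.6256)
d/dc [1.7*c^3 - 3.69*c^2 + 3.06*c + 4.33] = 5.1*c^2 - 7.38*c + 3.06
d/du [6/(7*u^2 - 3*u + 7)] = 6*(3 - 14*u)/(7*u^2 - 3*u + 7)^2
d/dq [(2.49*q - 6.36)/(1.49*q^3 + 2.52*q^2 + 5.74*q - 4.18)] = (-7.4202*q^3 + 22.1544*q^2 + 32.0544*q + 26.0982)/(2.2201*q^6 + 7.5096*q^5 + 23.4556*q^4 + 16.4732*q^3 + 11.8804*q^2 - 47.9864*q + 17.4724)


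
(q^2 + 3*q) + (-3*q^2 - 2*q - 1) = -2*q^2 + q - 1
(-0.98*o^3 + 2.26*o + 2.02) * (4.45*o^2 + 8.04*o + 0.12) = -4.361*o^5 - 7.8792*o^4 + 9.9394*o^3 + 27.1594*o^2 + 16.512*o + 0.2424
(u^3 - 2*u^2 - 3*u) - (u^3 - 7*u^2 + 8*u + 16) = 5*u^2 - 11*u - 16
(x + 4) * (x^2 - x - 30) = x^3 + 3*x^2 - 34*x - 120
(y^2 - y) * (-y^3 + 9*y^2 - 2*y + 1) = -y^5 + 10*y^4 - 11*y^3 + 3*y^2 - y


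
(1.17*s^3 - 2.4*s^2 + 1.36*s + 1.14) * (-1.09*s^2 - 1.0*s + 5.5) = -1.2753*s^5 + 1.446*s^4 + 7.3526*s^3 - 15.8026*s^2 + 6.34*s + 6.27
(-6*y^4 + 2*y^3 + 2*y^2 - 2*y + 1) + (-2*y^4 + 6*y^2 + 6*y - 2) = -8*y^4 + 2*y^3 + 8*y^2 + 4*y - 1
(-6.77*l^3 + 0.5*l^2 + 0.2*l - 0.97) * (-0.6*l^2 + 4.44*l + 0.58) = 4.062*l^5 - 30.3588*l^4 - 1.8266*l^3 + 1.76*l^2 - 4.1908*l - 0.5626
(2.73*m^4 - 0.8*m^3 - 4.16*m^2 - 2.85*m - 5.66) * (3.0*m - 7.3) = 8.19*m^5 - 22.329*m^4 - 6.64*m^3 + 21.818*m^2 + 3.825*m + 41.318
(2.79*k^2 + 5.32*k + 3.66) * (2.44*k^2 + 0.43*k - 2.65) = 6.8076*k^4 + 14.1805*k^3 + 3.8245*k^2 - 12.5242*k - 9.699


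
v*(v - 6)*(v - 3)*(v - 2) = v^4 - 11*v^3 + 36*v^2 - 36*v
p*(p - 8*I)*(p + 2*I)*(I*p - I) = I*p^4 + 6*p^3 - I*p^3 - 6*p^2 + 16*I*p^2 - 16*I*p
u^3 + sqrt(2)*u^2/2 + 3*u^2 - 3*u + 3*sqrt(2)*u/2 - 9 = (u + 3)*(u - sqrt(2))*(u + 3*sqrt(2)/2)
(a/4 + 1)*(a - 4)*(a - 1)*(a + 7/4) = a^4/4 + 3*a^3/16 - 71*a^2/16 - 3*a + 7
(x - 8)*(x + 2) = x^2 - 6*x - 16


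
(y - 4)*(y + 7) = y^2 + 3*y - 28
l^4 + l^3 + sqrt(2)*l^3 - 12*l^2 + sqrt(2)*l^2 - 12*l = l*(l + 1)*(l - 2*sqrt(2))*(l + 3*sqrt(2))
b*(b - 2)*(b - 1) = b^3 - 3*b^2 + 2*b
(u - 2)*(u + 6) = u^2 + 4*u - 12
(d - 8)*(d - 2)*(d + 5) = d^3 - 5*d^2 - 34*d + 80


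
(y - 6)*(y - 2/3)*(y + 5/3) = y^3 - 5*y^2 - 64*y/9 + 20/3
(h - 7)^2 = h^2 - 14*h + 49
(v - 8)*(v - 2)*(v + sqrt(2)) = v^3 - 10*v^2 + sqrt(2)*v^2 - 10*sqrt(2)*v + 16*v + 16*sqrt(2)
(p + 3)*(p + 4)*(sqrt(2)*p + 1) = sqrt(2)*p^3 + p^2 + 7*sqrt(2)*p^2 + 7*p + 12*sqrt(2)*p + 12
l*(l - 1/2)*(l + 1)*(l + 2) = l^4 + 5*l^3/2 + l^2/2 - l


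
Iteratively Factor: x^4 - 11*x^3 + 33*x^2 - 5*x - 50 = (x - 5)*(x^3 - 6*x^2 + 3*x + 10) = (x - 5)*(x + 1)*(x^2 - 7*x + 10) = (x - 5)^2*(x + 1)*(x - 2)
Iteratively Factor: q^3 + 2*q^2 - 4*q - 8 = (q + 2)*(q^2 - 4) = (q + 2)^2*(q - 2)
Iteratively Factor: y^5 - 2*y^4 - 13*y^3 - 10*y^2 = (y - 5)*(y^4 + 3*y^3 + 2*y^2) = y*(y - 5)*(y^3 + 3*y^2 + 2*y) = y*(y - 5)*(y + 1)*(y^2 + 2*y) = y*(y - 5)*(y + 1)*(y + 2)*(y)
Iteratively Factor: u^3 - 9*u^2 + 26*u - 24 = (u - 3)*(u^2 - 6*u + 8) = (u - 3)*(u - 2)*(u - 4)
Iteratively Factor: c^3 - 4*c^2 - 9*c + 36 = (c - 3)*(c^2 - c - 12) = (c - 3)*(c + 3)*(c - 4)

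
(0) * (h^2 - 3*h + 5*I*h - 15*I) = 0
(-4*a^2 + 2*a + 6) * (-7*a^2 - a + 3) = 28*a^4 - 10*a^3 - 56*a^2 + 18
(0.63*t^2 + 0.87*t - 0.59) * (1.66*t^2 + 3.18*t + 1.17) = 1.0458*t^4 + 3.4476*t^3 + 2.5243*t^2 - 0.8583*t - 0.6903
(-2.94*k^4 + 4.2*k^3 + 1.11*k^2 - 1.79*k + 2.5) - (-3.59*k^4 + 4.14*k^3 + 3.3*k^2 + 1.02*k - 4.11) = 0.65*k^4 + 0.0600000000000005*k^3 - 2.19*k^2 - 2.81*k + 6.61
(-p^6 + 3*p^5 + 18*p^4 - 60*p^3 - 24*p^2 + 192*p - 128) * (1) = -p^6 + 3*p^5 + 18*p^4 - 60*p^3 - 24*p^2 + 192*p - 128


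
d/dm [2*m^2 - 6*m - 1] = 4*m - 6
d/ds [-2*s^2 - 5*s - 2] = -4*s - 5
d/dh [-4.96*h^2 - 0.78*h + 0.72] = -9.92*h - 0.78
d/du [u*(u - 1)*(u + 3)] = 3*u^2 + 4*u - 3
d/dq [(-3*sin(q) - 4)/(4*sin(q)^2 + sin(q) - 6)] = (12*sin(q)^2 + 32*sin(q) + 22)*cos(q)/(4*sin(q)^2 + sin(q) - 6)^2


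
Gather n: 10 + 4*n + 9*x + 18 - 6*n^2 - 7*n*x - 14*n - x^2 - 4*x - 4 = -6*n^2 + n*(-7*x - 10) - x^2 + 5*x + 24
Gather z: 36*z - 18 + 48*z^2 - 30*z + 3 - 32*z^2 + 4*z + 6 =16*z^2 + 10*z - 9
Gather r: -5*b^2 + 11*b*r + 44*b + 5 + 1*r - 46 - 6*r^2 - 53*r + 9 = -5*b^2 + 44*b - 6*r^2 + r*(11*b - 52) - 32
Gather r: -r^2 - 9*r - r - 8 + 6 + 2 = -r^2 - 10*r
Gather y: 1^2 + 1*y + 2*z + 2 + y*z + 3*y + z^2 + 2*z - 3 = y*(z + 4) + z^2 + 4*z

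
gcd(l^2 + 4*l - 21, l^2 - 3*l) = l - 3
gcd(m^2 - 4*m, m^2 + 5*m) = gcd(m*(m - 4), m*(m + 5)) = m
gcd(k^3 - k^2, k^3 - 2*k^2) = k^2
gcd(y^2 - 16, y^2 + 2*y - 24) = y - 4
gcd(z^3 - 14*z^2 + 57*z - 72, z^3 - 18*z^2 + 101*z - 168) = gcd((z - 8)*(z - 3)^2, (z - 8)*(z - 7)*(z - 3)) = z^2 - 11*z + 24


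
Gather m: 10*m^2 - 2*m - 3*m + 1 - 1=10*m^2 - 5*m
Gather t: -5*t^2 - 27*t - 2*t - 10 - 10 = -5*t^2 - 29*t - 20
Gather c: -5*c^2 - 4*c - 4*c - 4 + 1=-5*c^2 - 8*c - 3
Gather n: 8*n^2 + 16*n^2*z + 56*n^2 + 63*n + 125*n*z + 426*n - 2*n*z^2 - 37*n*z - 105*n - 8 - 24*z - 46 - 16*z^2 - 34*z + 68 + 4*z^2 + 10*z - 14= n^2*(16*z + 64) + n*(-2*z^2 + 88*z + 384) - 12*z^2 - 48*z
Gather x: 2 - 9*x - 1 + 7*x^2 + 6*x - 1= 7*x^2 - 3*x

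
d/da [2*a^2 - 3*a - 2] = 4*a - 3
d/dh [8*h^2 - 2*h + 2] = 16*h - 2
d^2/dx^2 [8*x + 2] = 0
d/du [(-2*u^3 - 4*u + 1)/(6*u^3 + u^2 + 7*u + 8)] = (-2*u^4 + 20*u^3 - 62*u^2 - 2*u - 39)/(36*u^6 + 12*u^5 + 85*u^4 + 110*u^3 + 65*u^2 + 112*u + 64)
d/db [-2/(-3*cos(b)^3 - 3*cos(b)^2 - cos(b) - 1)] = 2*(3*cos(b) + 1)^2*sin(b)/((3*sin(b)^2 - 4)^2*(cos(b) + 1)^2)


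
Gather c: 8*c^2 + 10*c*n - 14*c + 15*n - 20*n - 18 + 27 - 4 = 8*c^2 + c*(10*n - 14) - 5*n + 5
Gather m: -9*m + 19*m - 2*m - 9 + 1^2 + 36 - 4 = 8*m + 24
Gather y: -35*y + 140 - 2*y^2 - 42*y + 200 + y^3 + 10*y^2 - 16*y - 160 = y^3 + 8*y^2 - 93*y + 180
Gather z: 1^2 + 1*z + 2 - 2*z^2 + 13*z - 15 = -2*z^2 + 14*z - 12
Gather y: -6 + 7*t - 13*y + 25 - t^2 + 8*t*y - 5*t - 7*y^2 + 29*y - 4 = -t^2 + 2*t - 7*y^2 + y*(8*t + 16) + 15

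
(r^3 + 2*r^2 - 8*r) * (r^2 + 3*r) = r^5 + 5*r^4 - 2*r^3 - 24*r^2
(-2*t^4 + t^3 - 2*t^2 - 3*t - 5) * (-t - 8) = 2*t^5 + 15*t^4 - 6*t^3 + 19*t^2 + 29*t + 40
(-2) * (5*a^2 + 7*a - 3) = -10*a^2 - 14*a + 6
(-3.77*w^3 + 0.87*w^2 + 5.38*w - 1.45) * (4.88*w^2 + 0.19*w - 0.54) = -18.3976*w^5 + 3.5293*w^4 + 28.4555*w^3 - 6.5236*w^2 - 3.1807*w + 0.783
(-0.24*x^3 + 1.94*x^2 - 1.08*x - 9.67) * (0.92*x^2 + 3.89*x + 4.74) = -0.2208*x^5 + 0.8512*x^4 + 5.4154*x^3 - 3.902*x^2 - 42.7355*x - 45.8358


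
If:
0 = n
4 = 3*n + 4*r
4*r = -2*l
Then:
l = -2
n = 0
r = 1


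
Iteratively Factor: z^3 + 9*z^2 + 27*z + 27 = (z + 3)*(z^2 + 6*z + 9) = (z + 3)^2*(z + 3)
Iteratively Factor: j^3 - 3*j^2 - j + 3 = (j - 3)*(j^2 - 1) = (j - 3)*(j - 1)*(j + 1)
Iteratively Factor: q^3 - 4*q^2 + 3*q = (q - 3)*(q^2 - q) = (q - 3)*(q - 1)*(q)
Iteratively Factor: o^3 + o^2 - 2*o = (o + 2)*(o^2 - o) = o*(o + 2)*(o - 1)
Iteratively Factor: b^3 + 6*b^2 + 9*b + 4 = (b + 1)*(b^2 + 5*b + 4) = (b + 1)^2*(b + 4)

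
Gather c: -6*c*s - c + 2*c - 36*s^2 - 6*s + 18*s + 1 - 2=c*(1 - 6*s) - 36*s^2 + 12*s - 1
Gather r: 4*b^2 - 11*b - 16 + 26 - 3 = 4*b^2 - 11*b + 7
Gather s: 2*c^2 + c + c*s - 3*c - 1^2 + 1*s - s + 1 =2*c^2 + c*s - 2*c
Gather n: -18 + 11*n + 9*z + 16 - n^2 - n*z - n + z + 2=-n^2 + n*(10 - z) + 10*z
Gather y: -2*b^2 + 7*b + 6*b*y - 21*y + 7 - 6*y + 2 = -2*b^2 + 7*b + y*(6*b - 27) + 9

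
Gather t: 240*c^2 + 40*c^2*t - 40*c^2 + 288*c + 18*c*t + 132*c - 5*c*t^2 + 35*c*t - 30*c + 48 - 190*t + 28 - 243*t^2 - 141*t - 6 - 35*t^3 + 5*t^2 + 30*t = 200*c^2 + 390*c - 35*t^3 + t^2*(-5*c - 238) + t*(40*c^2 + 53*c - 301) + 70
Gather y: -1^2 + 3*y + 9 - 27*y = 8 - 24*y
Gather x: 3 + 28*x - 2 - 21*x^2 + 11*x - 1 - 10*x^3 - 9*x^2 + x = -10*x^3 - 30*x^2 + 40*x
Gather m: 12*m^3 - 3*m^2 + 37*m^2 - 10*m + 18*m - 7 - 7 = 12*m^3 + 34*m^2 + 8*m - 14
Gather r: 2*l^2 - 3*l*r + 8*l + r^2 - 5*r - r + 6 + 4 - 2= 2*l^2 + 8*l + r^2 + r*(-3*l - 6) + 8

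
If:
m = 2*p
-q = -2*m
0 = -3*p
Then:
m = 0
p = 0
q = 0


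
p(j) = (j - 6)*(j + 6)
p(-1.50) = -33.75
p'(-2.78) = -5.56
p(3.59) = -23.11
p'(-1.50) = -3.00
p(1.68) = -33.18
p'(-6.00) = -12.00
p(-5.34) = -7.48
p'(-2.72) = -5.44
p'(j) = 2*j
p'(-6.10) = -12.20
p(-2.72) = -28.60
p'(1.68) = 3.36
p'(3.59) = 7.18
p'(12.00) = 24.00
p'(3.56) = 7.12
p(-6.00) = 0.00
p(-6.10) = 1.21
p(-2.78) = -28.27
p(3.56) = -23.33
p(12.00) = 108.00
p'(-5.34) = -10.68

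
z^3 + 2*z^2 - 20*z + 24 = (z - 2)^2*(z + 6)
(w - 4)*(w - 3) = w^2 - 7*w + 12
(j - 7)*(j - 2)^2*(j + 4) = j^4 - 7*j^3 - 12*j^2 + 100*j - 112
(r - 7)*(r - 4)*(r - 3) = r^3 - 14*r^2 + 61*r - 84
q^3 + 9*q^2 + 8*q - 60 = (q - 2)*(q + 5)*(q + 6)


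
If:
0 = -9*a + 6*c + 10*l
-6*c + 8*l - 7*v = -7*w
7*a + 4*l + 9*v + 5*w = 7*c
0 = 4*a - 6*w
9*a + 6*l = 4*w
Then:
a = 0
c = 0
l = 0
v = 0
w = 0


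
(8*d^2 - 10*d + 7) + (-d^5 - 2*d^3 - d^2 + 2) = -d^5 - 2*d^3 + 7*d^2 - 10*d + 9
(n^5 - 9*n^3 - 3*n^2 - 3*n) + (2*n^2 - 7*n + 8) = n^5 - 9*n^3 - n^2 - 10*n + 8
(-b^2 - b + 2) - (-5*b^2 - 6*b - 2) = 4*b^2 + 5*b + 4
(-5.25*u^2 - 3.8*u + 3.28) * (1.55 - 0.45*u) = 2.3625*u^3 - 6.4275*u^2 - 7.366*u + 5.084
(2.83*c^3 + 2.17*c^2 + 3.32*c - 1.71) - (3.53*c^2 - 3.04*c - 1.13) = 2.83*c^3 - 1.36*c^2 + 6.36*c - 0.58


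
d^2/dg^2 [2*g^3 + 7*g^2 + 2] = 12*g + 14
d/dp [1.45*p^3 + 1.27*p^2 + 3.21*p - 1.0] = 4.35*p^2 + 2.54*p + 3.21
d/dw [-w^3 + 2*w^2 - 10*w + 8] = -3*w^2 + 4*w - 10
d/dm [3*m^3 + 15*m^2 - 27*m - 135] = 9*m^2 + 30*m - 27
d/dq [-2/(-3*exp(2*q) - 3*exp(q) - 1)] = (-12*exp(q) - 6)*exp(q)/(3*exp(2*q) + 3*exp(q) + 1)^2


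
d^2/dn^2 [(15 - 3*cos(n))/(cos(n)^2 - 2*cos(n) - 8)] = 3*(-9*sin(n)^4*cos(n) + 18*sin(n)^4 - 202*sin(n)^2 - 185*cos(n)/2 - 21*cos(3*n) + cos(5*n)/2 + 32)/(sin(n)^2 + 2*cos(n) + 7)^3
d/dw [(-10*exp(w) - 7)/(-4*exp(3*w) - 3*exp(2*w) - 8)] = (-6*(2*exp(w) + 1)*(10*exp(w) + 7)*exp(w) + 40*exp(3*w) + 30*exp(2*w) + 80)*exp(w)/(4*exp(3*w) + 3*exp(2*w) + 8)^2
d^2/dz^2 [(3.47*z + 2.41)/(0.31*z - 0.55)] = 1.646472/(0.31*z - 0.55)^3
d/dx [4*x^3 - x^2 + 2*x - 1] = 12*x^2 - 2*x + 2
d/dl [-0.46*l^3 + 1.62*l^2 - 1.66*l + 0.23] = -1.38*l^2 + 3.24*l - 1.66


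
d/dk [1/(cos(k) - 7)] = sin(k)/(cos(k) - 7)^2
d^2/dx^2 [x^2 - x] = 2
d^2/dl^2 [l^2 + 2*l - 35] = 2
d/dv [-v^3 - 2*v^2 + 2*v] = -3*v^2 - 4*v + 2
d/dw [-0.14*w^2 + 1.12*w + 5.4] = 1.12 - 0.28*w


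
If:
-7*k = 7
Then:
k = -1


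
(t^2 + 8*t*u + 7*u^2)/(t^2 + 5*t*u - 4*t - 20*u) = (t^2 + 8*t*u + 7*u^2)/(t^2 + 5*t*u - 4*t - 20*u)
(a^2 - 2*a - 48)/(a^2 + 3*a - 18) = (a - 8)/(a - 3)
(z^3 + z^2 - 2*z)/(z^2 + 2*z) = z - 1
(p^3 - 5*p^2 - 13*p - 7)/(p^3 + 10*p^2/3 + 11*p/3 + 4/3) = 3*(p - 7)/(3*p + 4)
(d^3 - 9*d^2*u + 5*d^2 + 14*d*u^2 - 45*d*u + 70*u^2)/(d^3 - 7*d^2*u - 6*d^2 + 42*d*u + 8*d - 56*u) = (d^2 - 2*d*u + 5*d - 10*u)/(d^2 - 6*d + 8)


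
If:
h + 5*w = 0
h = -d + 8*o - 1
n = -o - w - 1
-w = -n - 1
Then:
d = -11*w - 1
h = -5*w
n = w - 1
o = -2*w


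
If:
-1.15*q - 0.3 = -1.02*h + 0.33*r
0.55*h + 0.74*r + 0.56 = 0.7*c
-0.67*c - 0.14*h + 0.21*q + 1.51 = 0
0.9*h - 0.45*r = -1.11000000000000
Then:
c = 2.00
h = -0.48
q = -1.12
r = 1.50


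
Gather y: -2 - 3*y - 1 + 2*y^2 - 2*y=2*y^2 - 5*y - 3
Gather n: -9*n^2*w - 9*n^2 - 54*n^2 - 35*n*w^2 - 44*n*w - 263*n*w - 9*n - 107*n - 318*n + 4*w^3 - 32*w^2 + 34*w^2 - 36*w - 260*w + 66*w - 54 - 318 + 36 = n^2*(-9*w - 63) + n*(-35*w^2 - 307*w - 434) + 4*w^3 + 2*w^2 - 230*w - 336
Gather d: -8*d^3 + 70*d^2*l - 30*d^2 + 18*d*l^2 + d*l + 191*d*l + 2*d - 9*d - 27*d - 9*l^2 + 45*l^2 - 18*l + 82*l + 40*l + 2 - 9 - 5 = -8*d^3 + d^2*(70*l - 30) + d*(18*l^2 + 192*l - 34) + 36*l^2 + 104*l - 12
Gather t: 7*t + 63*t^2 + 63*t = 63*t^2 + 70*t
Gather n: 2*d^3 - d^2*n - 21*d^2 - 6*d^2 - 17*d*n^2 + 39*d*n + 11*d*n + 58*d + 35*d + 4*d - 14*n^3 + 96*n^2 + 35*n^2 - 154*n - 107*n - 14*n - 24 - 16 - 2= 2*d^3 - 27*d^2 + 97*d - 14*n^3 + n^2*(131 - 17*d) + n*(-d^2 + 50*d - 275) - 42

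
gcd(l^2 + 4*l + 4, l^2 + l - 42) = 1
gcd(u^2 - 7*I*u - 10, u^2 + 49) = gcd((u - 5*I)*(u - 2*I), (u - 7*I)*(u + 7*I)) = 1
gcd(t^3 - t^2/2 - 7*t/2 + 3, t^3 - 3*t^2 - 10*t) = t + 2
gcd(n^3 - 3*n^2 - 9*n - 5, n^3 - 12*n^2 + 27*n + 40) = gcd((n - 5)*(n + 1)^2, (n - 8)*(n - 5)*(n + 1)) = n^2 - 4*n - 5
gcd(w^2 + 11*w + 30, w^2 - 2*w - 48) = w + 6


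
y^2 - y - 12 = (y - 4)*(y + 3)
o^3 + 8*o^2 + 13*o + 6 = (o + 1)^2*(o + 6)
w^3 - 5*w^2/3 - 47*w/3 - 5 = (w - 5)*(w + 1/3)*(w + 3)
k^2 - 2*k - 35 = (k - 7)*(k + 5)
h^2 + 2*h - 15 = (h - 3)*(h + 5)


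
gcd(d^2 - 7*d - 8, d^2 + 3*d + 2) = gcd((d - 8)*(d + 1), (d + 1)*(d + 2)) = d + 1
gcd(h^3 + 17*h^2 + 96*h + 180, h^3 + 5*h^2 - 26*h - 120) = h + 6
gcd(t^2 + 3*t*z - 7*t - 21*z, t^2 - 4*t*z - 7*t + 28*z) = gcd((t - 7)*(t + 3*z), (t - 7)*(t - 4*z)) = t - 7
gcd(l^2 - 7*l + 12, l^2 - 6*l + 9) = l - 3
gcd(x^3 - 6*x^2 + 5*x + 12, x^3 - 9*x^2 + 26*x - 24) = x^2 - 7*x + 12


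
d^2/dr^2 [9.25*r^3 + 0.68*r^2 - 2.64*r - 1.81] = 55.5*r + 1.36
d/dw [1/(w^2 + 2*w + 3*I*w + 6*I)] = (-2*w - 2 - 3*I)/(w^2 + 2*w + 3*I*w + 6*I)^2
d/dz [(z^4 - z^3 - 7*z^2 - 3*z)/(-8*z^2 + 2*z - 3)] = (-16*z^5 + 14*z^4 - 16*z^3 - 29*z^2 + 42*z + 9)/(64*z^4 - 32*z^3 + 52*z^2 - 12*z + 9)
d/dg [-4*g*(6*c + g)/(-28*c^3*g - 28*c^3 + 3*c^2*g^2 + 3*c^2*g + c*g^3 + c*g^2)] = 4*(g*(6*c + g)*(-28*c^2 + 6*c*g + 3*c + 3*g^2 + 2*g) - 2*(3*c + g)*(-28*c^2*g - 28*c^2 + 3*c*g^2 + 3*c*g + g^3 + g^2))/(c*(-28*c^2*g - 28*c^2 + 3*c*g^2 + 3*c*g + g^3 + g^2)^2)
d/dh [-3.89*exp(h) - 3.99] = -3.89*exp(h)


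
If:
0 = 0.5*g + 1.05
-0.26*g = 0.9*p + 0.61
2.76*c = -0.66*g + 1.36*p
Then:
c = 0.47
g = -2.10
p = -0.07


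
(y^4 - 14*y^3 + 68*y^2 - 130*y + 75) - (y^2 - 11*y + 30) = y^4 - 14*y^3 + 67*y^2 - 119*y + 45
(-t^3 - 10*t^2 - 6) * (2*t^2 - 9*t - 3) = -2*t^5 - 11*t^4 + 93*t^3 + 18*t^2 + 54*t + 18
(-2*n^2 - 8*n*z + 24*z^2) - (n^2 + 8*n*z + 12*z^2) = -3*n^2 - 16*n*z + 12*z^2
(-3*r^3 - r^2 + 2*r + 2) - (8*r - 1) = -3*r^3 - r^2 - 6*r + 3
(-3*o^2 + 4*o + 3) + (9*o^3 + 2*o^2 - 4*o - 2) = 9*o^3 - o^2 + 1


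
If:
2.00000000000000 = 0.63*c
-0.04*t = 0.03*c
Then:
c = 3.17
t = -2.38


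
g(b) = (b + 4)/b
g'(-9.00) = -0.05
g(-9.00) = 0.56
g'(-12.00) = -0.03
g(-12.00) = 0.67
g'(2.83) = -0.50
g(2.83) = 2.41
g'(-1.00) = -4.00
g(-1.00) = -3.00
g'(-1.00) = -4.00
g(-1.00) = -3.00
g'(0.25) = -64.00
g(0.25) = 17.00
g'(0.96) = -4.34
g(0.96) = 5.17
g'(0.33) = -36.73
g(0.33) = 13.12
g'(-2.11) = -0.90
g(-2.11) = -0.90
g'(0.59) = -11.49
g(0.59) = 7.78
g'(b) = 1/b - (b + 4)/b^2 = -4/b^2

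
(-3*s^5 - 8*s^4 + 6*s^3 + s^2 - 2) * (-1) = 3*s^5 + 8*s^4 - 6*s^3 - s^2 + 2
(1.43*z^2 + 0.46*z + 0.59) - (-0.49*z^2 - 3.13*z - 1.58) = 1.92*z^2 + 3.59*z + 2.17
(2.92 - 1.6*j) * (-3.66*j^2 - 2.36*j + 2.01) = 5.856*j^3 - 6.9112*j^2 - 10.1072*j + 5.8692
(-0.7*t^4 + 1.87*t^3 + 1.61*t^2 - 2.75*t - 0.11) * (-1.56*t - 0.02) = 1.092*t^5 - 2.9032*t^4 - 2.549*t^3 + 4.2578*t^2 + 0.2266*t + 0.0022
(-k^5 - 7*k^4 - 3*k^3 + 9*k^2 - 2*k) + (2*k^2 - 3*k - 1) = -k^5 - 7*k^4 - 3*k^3 + 11*k^2 - 5*k - 1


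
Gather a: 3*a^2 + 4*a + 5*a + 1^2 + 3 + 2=3*a^2 + 9*a + 6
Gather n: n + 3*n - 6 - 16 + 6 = 4*n - 16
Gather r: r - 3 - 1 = r - 4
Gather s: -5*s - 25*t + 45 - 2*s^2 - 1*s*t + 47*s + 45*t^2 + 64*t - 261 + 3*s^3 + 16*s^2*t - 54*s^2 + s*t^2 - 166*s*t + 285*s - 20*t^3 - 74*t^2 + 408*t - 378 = 3*s^3 + s^2*(16*t - 56) + s*(t^2 - 167*t + 327) - 20*t^3 - 29*t^2 + 447*t - 594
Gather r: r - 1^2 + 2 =r + 1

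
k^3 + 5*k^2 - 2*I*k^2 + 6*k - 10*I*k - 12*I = (k + 2)*(k + 3)*(k - 2*I)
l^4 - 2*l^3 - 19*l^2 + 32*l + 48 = (l - 4)*(l - 3)*(l + 1)*(l + 4)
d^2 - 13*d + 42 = (d - 7)*(d - 6)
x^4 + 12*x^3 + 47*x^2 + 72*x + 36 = (x + 1)*(x + 2)*(x + 3)*(x + 6)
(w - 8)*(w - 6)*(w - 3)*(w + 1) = w^4 - 16*w^3 + 73*w^2 - 54*w - 144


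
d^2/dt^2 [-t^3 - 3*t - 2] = -6*t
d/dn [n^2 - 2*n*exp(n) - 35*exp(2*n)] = -2*n*exp(n) + 2*n - 70*exp(2*n) - 2*exp(n)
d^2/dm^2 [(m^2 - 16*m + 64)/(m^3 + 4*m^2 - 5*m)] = 2*(m^6 - 48*m^5 + 207*m^4 + 1732*m^3 + 2112*m^2 - 3840*m + 1600)/(m^3*(m^6 + 12*m^5 + 33*m^4 - 56*m^3 - 165*m^2 + 300*m - 125))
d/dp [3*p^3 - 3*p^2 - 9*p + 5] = 9*p^2 - 6*p - 9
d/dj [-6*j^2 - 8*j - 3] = -12*j - 8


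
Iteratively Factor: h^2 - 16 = (h - 4)*(h + 4)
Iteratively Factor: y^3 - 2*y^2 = (y)*(y^2 - 2*y) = y*(y - 2)*(y)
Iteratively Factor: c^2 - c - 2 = (c + 1)*(c - 2)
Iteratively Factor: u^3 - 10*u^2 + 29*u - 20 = (u - 4)*(u^2 - 6*u + 5) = (u - 4)*(u - 1)*(u - 5)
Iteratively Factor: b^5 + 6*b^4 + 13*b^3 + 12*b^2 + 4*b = (b + 1)*(b^4 + 5*b^3 + 8*b^2 + 4*b) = (b + 1)*(b + 2)*(b^3 + 3*b^2 + 2*b) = (b + 1)^2*(b + 2)*(b^2 + 2*b) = (b + 1)^2*(b + 2)^2*(b)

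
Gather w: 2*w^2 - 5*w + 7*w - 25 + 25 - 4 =2*w^2 + 2*w - 4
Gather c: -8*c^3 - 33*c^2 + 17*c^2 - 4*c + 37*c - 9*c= -8*c^3 - 16*c^2 + 24*c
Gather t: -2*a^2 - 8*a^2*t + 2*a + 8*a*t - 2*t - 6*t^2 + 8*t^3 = -2*a^2 + 2*a + 8*t^3 - 6*t^2 + t*(-8*a^2 + 8*a - 2)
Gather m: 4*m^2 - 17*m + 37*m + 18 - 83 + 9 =4*m^2 + 20*m - 56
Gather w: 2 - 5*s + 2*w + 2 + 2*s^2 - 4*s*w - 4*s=2*s^2 - 9*s + w*(2 - 4*s) + 4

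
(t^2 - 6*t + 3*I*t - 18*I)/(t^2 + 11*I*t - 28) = (t^2 + 3*t*(-2 + I) - 18*I)/(t^2 + 11*I*t - 28)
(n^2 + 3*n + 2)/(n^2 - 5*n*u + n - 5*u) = (-n - 2)/(-n + 5*u)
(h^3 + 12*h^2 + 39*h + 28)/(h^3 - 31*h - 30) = (h^2 + 11*h + 28)/(h^2 - h - 30)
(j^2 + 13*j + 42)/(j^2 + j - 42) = (j + 6)/(j - 6)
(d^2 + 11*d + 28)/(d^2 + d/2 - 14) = 2*(d + 7)/(2*d - 7)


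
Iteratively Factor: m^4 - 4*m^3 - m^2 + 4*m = (m + 1)*(m^3 - 5*m^2 + 4*m) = (m - 4)*(m + 1)*(m^2 - m) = m*(m - 4)*(m + 1)*(m - 1)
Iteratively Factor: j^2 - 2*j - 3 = (j - 3)*(j + 1)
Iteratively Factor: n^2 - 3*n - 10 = (n + 2)*(n - 5)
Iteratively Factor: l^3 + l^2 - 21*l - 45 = (l + 3)*(l^2 - 2*l - 15) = (l - 5)*(l + 3)*(l + 3)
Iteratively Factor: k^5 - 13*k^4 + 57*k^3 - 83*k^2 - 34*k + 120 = (k - 4)*(k^4 - 9*k^3 + 21*k^2 + k - 30) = (k - 4)*(k - 2)*(k^3 - 7*k^2 + 7*k + 15) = (k - 4)*(k - 2)*(k + 1)*(k^2 - 8*k + 15) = (k - 5)*(k - 4)*(k - 2)*(k + 1)*(k - 3)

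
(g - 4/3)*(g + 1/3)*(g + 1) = g^3 - 13*g/9 - 4/9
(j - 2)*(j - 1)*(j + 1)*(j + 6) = j^4 + 4*j^3 - 13*j^2 - 4*j + 12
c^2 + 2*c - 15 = (c - 3)*(c + 5)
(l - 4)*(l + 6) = l^2 + 2*l - 24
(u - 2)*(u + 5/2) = u^2 + u/2 - 5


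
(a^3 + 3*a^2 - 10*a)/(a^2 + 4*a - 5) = a*(a - 2)/(a - 1)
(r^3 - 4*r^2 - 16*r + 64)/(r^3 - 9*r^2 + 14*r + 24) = (r^2 - 16)/(r^2 - 5*r - 6)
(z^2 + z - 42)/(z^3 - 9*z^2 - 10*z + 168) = (z + 7)/(z^2 - 3*z - 28)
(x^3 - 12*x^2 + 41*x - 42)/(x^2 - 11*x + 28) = (x^2 - 5*x + 6)/(x - 4)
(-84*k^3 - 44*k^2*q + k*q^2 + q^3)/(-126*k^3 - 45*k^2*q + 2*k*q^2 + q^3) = (2*k + q)/(3*k + q)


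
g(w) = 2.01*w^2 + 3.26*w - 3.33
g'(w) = 4.02*w + 3.26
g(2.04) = 11.69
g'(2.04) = 11.46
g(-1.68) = -3.13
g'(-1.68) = -3.49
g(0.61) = -0.59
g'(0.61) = 5.71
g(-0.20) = -3.90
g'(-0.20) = 2.46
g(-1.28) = -4.21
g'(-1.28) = -1.89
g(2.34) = 15.30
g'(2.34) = 12.67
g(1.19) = 3.40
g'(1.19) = 8.04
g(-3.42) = 9.03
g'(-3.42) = -10.49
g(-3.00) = 4.98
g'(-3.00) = -8.80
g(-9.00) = 130.14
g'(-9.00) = -32.92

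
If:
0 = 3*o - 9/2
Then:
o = 3/2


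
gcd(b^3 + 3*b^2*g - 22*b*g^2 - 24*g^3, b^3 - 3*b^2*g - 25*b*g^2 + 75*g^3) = 1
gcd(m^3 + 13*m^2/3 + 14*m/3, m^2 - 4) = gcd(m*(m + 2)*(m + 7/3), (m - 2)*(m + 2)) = m + 2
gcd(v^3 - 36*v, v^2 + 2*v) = v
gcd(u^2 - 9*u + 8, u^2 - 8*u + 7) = u - 1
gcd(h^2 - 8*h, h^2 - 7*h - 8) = h - 8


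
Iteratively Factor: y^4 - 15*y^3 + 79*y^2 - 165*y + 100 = (y - 1)*(y^3 - 14*y^2 + 65*y - 100) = (y - 5)*(y - 1)*(y^2 - 9*y + 20) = (y - 5)^2*(y - 1)*(y - 4)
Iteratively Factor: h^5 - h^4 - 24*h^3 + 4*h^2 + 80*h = (h)*(h^4 - h^3 - 24*h^2 + 4*h + 80) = h*(h + 4)*(h^3 - 5*h^2 - 4*h + 20) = h*(h + 2)*(h + 4)*(h^2 - 7*h + 10) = h*(h - 2)*(h + 2)*(h + 4)*(h - 5)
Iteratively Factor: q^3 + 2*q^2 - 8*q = (q - 2)*(q^2 + 4*q) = q*(q - 2)*(q + 4)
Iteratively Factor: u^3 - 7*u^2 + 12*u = (u - 3)*(u^2 - 4*u) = u*(u - 3)*(u - 4)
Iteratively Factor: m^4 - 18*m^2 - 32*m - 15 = (m + 1)*(m^3 - m^2 - 17*m - 15) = (m + 1)^2*(m^2 - 2*m - 15) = (m - 5)*(m + 1)^2*(m + 3)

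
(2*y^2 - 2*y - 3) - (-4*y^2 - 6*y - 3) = 6*y^2 + 4*y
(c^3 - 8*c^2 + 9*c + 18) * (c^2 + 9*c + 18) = c^5 + c^4 - 45*c^3 - 45*c^2 + 324*c + 324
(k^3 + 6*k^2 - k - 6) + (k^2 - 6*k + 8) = k^3 + 7*k^2 - 7*k + 2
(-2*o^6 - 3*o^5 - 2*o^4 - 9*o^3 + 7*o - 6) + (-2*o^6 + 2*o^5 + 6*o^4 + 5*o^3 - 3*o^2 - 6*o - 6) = -4*o^6 - o^5 + 4*o^4 - 4*o^3 - 3*o^2 + o - 12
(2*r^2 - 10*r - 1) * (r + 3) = 2*r^3 - 4*r^2 - 31*r - 3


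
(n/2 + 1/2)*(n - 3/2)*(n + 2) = n^3/2 + 3*n^2/4 - 5*n/4 - 3/2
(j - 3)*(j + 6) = j^2 + 3*j - 18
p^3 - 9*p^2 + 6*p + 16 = (p - 8)*(p - 2)*(p + 1)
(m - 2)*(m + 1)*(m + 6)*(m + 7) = m^4 + 12*m^3 + 27*m^2 - 68*m - 84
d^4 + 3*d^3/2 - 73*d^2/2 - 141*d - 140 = (d - 7)*(d + 2)*(d + 5/2)*(d + 4)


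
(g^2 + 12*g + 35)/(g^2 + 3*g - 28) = (g + 5)/(g - 4)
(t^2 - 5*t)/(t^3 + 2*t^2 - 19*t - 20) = t*(t - 5)/(t^3 + 2*t^2 - 19*t - 20)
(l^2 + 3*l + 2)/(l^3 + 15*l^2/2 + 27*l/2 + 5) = 2*(l + 1)/(2*l^2 + 11*l + 5)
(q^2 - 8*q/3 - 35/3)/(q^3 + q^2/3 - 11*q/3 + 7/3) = (q - 5)/(q^2 - 2*q + 1)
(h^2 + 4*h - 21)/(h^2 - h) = (h^2 + 4*h - 21)/(h*(h - 1))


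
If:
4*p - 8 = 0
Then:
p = 2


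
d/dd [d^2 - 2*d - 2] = 2*d - 2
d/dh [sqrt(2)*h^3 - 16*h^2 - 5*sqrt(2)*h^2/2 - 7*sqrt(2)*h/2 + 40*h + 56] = 3*sqrt(2)*h^2 - 32*h - 5*sqrt(2)*h - 7*sqrt(2)/2 + 40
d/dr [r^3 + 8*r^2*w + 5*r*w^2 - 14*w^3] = 3*r^2 + 16*r*w + 5*w^2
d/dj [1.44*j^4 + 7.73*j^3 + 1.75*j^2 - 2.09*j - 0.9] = 5.76*j^3 + 23.19*j^2 + 3.5*j - 2.09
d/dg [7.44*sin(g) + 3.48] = 7.44*cos(g)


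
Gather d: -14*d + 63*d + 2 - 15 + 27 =49*d + 14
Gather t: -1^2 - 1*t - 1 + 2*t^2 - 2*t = 2*t^2 - 3*t - 2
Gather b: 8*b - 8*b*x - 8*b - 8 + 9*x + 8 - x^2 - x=-8*b*x - x^2 + 8*x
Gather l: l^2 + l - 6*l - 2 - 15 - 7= l^2 - 5*l - 24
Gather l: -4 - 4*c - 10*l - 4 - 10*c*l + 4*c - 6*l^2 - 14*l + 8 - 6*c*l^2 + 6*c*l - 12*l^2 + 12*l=l^2*(-6*c - 18) + l*(-4*c - 12)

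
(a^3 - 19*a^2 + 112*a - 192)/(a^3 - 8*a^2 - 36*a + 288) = (a^2 - 11*a + 24)/(a^2 - 36)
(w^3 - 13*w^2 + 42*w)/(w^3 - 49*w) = (w - 6)/(w + 7)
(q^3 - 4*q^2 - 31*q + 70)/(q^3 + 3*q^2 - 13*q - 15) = (q^2 - 9*q + 14)/(q^2 - 2*q - 3)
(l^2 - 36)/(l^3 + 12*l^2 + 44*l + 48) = (l - 6)/(l^2 + 6*l + 8)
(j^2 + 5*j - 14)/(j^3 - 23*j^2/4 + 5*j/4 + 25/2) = 4*(j + 7)/(4*j^2 - 15*j - 25)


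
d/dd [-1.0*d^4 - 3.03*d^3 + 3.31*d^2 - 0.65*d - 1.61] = -4.0*d^3 - 9.09*d^2 + 6.62*d - 0.65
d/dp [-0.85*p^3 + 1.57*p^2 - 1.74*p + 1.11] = -2.55*p^2 + 3.14*p - 1.74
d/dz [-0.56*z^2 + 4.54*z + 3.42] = 4.54 - 1.12*z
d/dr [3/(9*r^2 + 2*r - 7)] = 6*(-9*r - 1)/(9*r^2 + 2*r - 7)^2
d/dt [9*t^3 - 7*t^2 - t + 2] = 27*t^2 - 14*t - 1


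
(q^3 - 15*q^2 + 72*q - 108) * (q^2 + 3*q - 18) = q^5 - 12*q^4 + 9*q^3 + 378*q^2 - 1620*q + 1944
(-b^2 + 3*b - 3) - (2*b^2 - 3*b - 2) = -3*b^2 + 6*b - 1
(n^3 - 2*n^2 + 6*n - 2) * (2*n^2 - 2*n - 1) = 2*n^5 - 6*n^4 + 15*n^3 - 14*n^2 - 2*n + 2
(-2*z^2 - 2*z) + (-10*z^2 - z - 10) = -12*z^2 - 3*z - 10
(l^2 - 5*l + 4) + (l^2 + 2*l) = 2*l^2 - 3*l + 4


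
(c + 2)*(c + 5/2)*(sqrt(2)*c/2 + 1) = sqrt(2)*c^3/2 + c^2 + 9*sqrt(2)*c^2/4 + 5*sqrt(2)*c/2 + 9*c/2 + 5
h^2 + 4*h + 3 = (h + 1)*(h + 3)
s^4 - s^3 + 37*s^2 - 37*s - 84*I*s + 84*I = (s - 1)*(s - 4*I)*(s - 3*I)*(s + 7*I)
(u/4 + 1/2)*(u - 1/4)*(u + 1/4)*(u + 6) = u^4/4 + 2*u^3 + 191*u^2/64 - u/8 - 3/16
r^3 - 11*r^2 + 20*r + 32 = (r - 8)*(r - 4)*(r + 1)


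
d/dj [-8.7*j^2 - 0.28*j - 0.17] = -17.4*j - 0.28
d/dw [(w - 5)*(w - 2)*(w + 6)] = 3*w^2 - 2*w - 32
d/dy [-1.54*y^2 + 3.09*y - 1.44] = 3.09 - 3.08*y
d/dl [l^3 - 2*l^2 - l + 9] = 3*l^2 - 4*l - 1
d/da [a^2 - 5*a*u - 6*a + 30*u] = 2*a - 5*u - 6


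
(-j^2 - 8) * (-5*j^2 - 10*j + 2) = 5*j^4 + 10*j^3 + 38*j^2 + 80*j - 16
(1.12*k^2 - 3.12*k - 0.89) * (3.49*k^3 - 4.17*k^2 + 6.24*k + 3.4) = 3.9088*k^5 - 15.5592*k^4 + 16.8931*k^3 - 11.9495*k^2 - 16.1616*k - 3.026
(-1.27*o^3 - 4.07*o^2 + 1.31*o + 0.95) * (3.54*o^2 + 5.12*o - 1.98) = -4.4958*o^5 - 20.9102*o^4 - 13.6864*o^3 + 18.1288*o^2 + 2.2702*o - 1.881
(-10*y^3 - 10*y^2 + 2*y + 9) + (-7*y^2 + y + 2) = -10*y^3 - 17*y^2 + 3*y + 11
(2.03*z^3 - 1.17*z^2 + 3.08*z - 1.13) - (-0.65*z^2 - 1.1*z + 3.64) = 2.03*z^3 - 0.52*z^2 + 4.18*z - 4.77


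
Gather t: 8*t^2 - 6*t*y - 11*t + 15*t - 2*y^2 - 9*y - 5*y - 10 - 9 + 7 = 8*t^2 + t*(4 - 6*y) - 2*y^2 - 14*y - 12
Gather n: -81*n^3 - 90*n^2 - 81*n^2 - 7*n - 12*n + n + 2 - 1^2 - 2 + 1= -81*n^3 - 171*n^2 - 18*n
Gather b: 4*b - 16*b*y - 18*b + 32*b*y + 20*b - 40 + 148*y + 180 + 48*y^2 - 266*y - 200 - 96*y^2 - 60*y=b*(16*y + 6) - 48*y^2 - 178*y - 60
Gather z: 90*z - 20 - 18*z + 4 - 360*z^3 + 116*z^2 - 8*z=-360*z^3 + 116*z^2 + 64*z - 16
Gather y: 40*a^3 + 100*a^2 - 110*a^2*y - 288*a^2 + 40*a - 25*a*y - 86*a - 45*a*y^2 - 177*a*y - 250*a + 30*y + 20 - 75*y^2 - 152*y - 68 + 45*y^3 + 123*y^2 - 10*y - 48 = 40*a^3 - 188*a^2 - 296*a + 45*y^3 + y^2*(48 - 45*a) + y*(-110*a^2 - 202*a - 132) - 96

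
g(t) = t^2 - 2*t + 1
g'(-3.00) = -8.00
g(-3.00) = 16.00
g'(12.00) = 22.00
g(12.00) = 121.00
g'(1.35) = 0.70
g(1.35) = 0.12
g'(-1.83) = -5.66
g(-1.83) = 8.01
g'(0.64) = -0.72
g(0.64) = 0.13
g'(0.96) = -0.08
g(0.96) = 0.00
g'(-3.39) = -8.78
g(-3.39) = 19.27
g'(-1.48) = -4.96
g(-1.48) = 6.15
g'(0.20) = -1.60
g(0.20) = 0.64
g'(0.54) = -0.92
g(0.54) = 0.21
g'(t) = 2*t - 2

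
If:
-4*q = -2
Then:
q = 1/2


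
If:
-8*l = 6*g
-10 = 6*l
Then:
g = 20/9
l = -5/3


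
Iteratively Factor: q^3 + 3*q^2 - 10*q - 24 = (q - 3)*(q^2 + 6*q + 8) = (q - 3)*(q + 2)*(q + 4)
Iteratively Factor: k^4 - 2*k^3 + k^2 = (k - 1)*(k^3 - k^2) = (k - 1)^2*(k^2) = k*(k - 1)^2*(k)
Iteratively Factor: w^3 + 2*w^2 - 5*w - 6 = (w + 3)*(w^2 - w - 2) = (w - 2)*(w + 3)*(w + 1)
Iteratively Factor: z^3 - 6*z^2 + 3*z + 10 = (z + 1)*(z^2 - 7*z + 10) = (z - 5)*(z + 1)*(z - 2)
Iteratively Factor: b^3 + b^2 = (b + 1)*(b^2) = b*(b + 1)*(b)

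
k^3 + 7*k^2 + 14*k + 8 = (k + 1)*(k + 2)*(k + 4)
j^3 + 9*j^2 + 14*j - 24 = (j - 1)*(j + 4)*(j + 6)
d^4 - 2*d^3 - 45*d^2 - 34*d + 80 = (d - 8)*(d - 1)*(d + 2)*(d + 5)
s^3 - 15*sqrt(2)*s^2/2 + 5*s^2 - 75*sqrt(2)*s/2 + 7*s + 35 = (s + 5)*(s - 7*sqrt(2))*(s - sqrt(2)/2)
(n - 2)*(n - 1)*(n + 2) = n^3 - n^2 - 4*n + 4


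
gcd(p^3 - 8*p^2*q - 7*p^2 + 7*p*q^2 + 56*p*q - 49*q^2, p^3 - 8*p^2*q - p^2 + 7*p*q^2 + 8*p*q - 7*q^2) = p^2 - 8*p*q + 7*q^2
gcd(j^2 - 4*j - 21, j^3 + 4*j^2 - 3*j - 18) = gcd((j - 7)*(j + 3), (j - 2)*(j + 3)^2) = j + 3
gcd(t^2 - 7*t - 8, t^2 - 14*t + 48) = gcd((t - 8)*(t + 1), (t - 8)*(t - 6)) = t - 8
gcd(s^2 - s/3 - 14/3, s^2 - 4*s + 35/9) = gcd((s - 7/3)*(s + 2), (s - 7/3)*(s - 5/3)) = s - 7/3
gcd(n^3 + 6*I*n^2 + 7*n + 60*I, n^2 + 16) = n + 4*I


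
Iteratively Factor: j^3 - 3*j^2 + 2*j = (j)*(j^2 - 3*j + 2) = j*(j - 1)*(j - 2)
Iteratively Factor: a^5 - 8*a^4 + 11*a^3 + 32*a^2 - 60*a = (a - 3)*(a^4 - 5*a^3 - 4*a^2 + 20*a) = (a - 3)*(a - 2)*(a^3 - 3*a^2 - 10*a) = (a - 3)*(a - 2)*(a + 2)*(a^2 - 5*a) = (a - 5)*(a - 3)*(a - 2)*(a + 2)*(a)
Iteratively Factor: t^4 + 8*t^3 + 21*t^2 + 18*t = (t)*(t^3 + 8*t^2 + 21*t + 18) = t*(t + 3)*(t^2 + 5*t + 6) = t*(t + 3)^2*(t + 2)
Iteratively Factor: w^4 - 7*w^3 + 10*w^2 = (w)*(w^3 - 7*w^2 + 10*w) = w*(w - 2)*(w^2 - 5*w) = w^2*(w - 2)*(w - 5)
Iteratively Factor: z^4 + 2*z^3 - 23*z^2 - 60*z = (z - 5)*(z^3 + 7*z^2 + 12*z) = z*(z - 5)*(z^2 + 7*z + 12) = z*(z - 5)*(z + 3)*(z + 4)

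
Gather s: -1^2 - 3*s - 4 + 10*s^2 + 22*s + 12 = 10*s^2 + 19*s + 7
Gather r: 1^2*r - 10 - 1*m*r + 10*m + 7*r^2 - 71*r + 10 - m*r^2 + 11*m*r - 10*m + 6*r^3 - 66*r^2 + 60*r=6*r^3 + r^2*(-m - 59) + r*(10*m - 10)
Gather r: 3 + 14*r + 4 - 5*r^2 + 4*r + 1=-5*r^2 + 18*r + 8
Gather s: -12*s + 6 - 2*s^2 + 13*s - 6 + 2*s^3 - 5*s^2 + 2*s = 2*s^3 - 7*s^2 + 3*s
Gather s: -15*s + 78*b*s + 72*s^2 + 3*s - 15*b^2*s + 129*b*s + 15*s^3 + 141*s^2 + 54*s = 15*s^3 + 213*s^2 + s*(-15*b^2 + 207*b + 42)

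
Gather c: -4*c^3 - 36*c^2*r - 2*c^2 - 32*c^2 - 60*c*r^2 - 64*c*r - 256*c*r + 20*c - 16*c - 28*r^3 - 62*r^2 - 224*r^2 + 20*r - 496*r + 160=-4*c^3 + c^2*(-36*r - 34) + c*(-60*r^2 - 320*r + 4) - 28*r^3 - 286*r^2 - 476*r + 160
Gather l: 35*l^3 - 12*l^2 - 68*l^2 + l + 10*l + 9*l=35*l^3 - 80*l^2 + 20*l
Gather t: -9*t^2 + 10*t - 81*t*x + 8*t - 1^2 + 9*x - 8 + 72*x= -9*t^2 + t*(18 - 81*x) + 81*x - 9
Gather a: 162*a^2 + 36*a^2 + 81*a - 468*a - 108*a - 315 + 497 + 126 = 198*a^2 - 495*a + 308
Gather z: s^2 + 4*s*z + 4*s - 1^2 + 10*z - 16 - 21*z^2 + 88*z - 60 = s^2 + 4*s - 21*z^2 + z*(4*s + 98) - 77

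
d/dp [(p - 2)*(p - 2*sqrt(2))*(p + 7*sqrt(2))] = 3*p^2 - 4*p + 10*sqrt(2)*p - 28 - 10*sqrt(2)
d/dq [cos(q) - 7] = -sin(q)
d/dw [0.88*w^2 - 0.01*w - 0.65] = 1.76*w - 0.01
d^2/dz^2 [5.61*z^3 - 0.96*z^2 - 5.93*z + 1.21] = 33.66*z - 1.92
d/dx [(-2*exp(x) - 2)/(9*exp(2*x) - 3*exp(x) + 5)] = (18*exp(2*x) + 36*exp(x) - 16)*exp(x)/(81*exp(4*x) - 54*exp(3*x) + 99*exp(2*x) - 30*exp(x) + 25)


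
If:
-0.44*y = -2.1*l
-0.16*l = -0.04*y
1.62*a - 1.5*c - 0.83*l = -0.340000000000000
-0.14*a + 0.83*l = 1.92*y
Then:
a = 0.00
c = 0.23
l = 0.00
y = 0.00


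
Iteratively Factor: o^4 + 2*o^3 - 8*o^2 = (o - 2)*(o^3 + 4*o^2) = (o - 2)*(o + 4)*(o^2) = o*(o - 2)*(o + 4)*(o)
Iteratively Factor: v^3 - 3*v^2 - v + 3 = (v - 3)*(v^2 - 1) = (v - 3)*(v + 1)*(v - 1)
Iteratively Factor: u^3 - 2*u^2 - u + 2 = (u - 2)*(u^2 - 1) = (u - 2)*(u - 1)*(u + 1)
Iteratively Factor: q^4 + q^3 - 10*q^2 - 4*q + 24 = (q - 2)*(q^3 + 3*q^2 - 4*q - 12) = (q - 2)*(q + 2)*(q^2 + q - 6) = (q - 2)^2*(q + 2)*(q + 3)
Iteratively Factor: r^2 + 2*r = (r)*(r + 2)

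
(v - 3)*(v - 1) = v^2 - 4*v + 3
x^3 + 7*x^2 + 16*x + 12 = (x + 2)^2*(x + 3)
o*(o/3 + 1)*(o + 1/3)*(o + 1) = o^4/3 + 13*o^3/9 + 13*o^2/9 + o/3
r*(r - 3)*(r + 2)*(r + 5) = r^4 + 4*r^3 - 11*r^2 - 30*r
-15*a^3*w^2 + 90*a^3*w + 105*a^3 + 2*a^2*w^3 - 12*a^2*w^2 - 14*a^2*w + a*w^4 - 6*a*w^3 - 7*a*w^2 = (-3*a + w)*(5*a + w)*(w - 7)*(a*w + a)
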